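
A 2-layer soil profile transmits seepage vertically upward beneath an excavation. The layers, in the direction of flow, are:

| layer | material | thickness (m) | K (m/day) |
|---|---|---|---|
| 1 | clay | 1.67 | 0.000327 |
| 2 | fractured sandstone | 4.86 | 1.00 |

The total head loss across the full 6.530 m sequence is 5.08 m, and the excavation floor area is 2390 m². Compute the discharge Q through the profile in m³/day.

Flow is perpendicular to layering, so the layers act in series and the equivalent K is the thickness-weighted harmonic mean.
Total thickness L = 1.67 + 4.86 = 6.530 m.
Σ(b_i/K_i) = 1.67/0.000327 + 4.86/1.00 = 5112 d.
K_eq = L / Σ(b_i/K_i) = 6.530 / 5112 = 0.001277 m/day.
Q = K_eq · A · (Δh/L) = 0.001277 × 2390 × (5.08/6.530) = 2.375 m³/day.

2.38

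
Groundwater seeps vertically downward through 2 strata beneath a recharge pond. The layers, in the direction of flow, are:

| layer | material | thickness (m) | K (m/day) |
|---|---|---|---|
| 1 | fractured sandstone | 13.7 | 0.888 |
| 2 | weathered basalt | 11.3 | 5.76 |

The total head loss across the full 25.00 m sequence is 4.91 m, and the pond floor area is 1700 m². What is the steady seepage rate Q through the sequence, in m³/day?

480

Flow is perpendicular to layering, so the layers act in series and the equivalent K is the thickness-weighted harmonic mean.
Total thickness L = 13.7 + 11.3 = 25.00 m.
Σ(b_i/K_i) = 13.7/0.888 + 11.3/5.76 = 17.39 d.
K_eq = L / Σ(b_i/K_i) = 25.00 / 17.39 = 1.438 m/day.
Q = K_eq · A · (Δh/L) = 1.438 × 1700 × (4.91/25.00) = 480.0 m³/day.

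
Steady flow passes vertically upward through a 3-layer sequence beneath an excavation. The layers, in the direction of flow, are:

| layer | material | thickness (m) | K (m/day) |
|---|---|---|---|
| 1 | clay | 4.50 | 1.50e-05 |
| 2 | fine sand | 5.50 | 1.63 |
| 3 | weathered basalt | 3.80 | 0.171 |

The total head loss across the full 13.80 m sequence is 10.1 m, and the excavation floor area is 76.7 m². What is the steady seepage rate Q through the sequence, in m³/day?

Flow is perpendicular to layering, so the layers act in series and the equivalent K is the thickness-weighted harmonic mean.
Total thickness L = 4.50 + 5.50 + 3.80 = 13.80 m.
Σ(b_i/K_i) = 4.50/1.50e-05 + 5.50/1.63 + 3.80/0.171 = 3.000e+05 d.
K_eq = L / Σ(b_i/K_i) = 13.80 / 3.000e+05 = 4.600e-05 m/day.
Q = K_eq · A · (Δh/L) = 4.600e-05 × 76.7 × (10.1/13.80) = 0.002582 m³/day.

0.00258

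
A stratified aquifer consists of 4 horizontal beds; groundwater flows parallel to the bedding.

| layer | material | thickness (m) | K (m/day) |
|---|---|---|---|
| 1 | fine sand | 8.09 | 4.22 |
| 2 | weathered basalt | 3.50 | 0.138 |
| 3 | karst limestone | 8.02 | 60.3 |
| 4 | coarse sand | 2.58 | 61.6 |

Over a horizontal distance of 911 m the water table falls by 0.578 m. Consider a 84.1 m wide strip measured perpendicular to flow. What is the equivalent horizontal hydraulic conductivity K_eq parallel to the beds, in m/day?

Flow is parallel to layering, so each bed carries its own Darcy discharge and the transmissivities add.
Σ(K_i·b_i) = 4.22×8.09 + 0.138×3.50 + 60.3×8.02 + 61.6×2.58 = 677.2 m²/day.
Total thickness b = 22.19 m, so K_eq = Σ(K_i·b_i)/b = 30.52 m/day.

30.5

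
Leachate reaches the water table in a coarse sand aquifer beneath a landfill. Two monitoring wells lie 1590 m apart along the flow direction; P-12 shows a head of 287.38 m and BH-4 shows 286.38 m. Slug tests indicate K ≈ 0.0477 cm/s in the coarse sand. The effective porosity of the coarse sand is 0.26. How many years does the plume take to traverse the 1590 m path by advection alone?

Convert K: 0.0477 cm/s × 864 = 41.21 m/day.
Hydraulic gradient i = (287.38 − 286.38) / 1590 = 1 / 1590 = 0.0006289.
Darcy flux q = K · i = 41.21 × 0.0006289 = 0.02592 m/day.
Seepage velocity v = q / n_e = 0.02592 / 0.26 = 0.09969 m/day.
Travel time t = L / v = 1590 / 0.09969 = 15949 days = 43.67 years.

43.7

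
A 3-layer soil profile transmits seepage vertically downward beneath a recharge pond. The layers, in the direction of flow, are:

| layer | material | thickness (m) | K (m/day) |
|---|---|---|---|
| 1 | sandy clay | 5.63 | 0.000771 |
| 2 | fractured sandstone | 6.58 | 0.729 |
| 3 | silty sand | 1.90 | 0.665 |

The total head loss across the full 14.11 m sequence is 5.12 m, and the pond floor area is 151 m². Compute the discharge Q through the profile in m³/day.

Flow is perpendicular to layering, so the layers act in series and the equivalent K is the thickness-weighted harmonic mean.
Total thickness L = 5.63 + 6.58 + 1.90 = 14.11 m.
Σ(b_i/K_i) = 5.63/0.000771 + 6.58/0.729 + 1.90/0.665 = 7314 d.
K_eq = L / Σ(b_i/K_i) = 14.11 / 7314 = 0.001929 m/day.
Q = K_eq · A · (Δh/L) = 0.001929 × 151 × (5.12/14.11) = 0.1057 m³/day.

0.106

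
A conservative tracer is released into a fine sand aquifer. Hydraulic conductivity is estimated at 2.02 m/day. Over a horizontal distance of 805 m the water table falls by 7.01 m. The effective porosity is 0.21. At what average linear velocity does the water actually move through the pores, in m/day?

Hydraulic gradient i = Δh / L = 7.01 / 805 = 0.008708.
Darcy flux q = K · i = 2.020 × 0.008708 = 0.01759 m/day.
Seepage velocity v = q / n_e = 0.01759 / 0.21 = 0.08376 m/day.

0.0838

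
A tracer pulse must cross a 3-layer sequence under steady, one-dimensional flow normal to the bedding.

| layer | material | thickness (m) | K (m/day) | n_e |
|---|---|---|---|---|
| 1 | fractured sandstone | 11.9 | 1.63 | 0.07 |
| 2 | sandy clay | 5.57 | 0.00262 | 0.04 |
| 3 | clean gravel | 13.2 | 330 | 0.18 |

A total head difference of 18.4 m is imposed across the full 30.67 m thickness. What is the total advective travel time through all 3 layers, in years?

1.09

With flow normal to the layers, continuity requires the same specific discharge q through every layer.
Σ(b_i/K_i) = 11.9/1.63 + 5.57/0.00262 + 13.2/330 = 2133 d.
q = Δh / Σ(b_i/K_i) = 18.4 / 2133 = 0.008625 m/day.
In each layer the seepage velocity is v_i = q/n_i, so the layer transit time is t_i = b_i·n_i / q:
  layer 1 (fractured sandstone): t_1 = 11.9 × 0.07 / 0.008625 = 96.58 d
  layer 2 (sandy clay): t_2 = 5.57 × 0.04 / 0.008625 = 25.83 d
  layer 3 (clean gravel): t_3 = 13.2 × 0.18 / 0.008625 = 275.5 d
Total t = Σ t_i = 397.9 days = 1.089 years.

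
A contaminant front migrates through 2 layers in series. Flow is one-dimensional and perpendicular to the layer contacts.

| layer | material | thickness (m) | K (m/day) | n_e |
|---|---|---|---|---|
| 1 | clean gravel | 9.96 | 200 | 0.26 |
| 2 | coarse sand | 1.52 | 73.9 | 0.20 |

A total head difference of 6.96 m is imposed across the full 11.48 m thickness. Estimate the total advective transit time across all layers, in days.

0.0293

With flow normal to the layers, continuity requires the same specific discharge q through every layer.
Σ(b_i/K_i) = 9.96/200 + 1.52/73.9 = 0.07037 d.
q = Δh / Σ(b_i/K_i) = 6.96 / 0.07037 = 98.91 m/day.
In each layer the seepage velocity is v_i = q/n_i, so the layer transit time is t_i = b_i·n_i / q:
  layer 1 (clean gravel): t_1 = 9.96 × 0.26 / 98.91 = 0.02618 d
  layer 2 (coarse sand): t_2 = 1.52 × 0.20 / 98.91 = 0.003074 d
Total t = Σ t_i = 0.02926 days.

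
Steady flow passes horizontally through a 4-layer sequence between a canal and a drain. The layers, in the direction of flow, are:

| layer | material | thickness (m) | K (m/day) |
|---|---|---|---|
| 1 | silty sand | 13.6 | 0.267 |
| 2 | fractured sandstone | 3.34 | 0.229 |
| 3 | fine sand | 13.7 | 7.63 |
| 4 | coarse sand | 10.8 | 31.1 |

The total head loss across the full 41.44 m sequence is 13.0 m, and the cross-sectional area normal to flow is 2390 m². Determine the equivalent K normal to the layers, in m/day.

0.612

Flow is perpendicular to layering, so the layers act in series and the equivalent K is the thickness-weighted harmonic mean.
Total thickness L = 13.6 + 3.34 + 13.7 + 10.8 = 41.44 m.
Σ(b_i/K_i) = 13.6/0.267 + 3.34/0.229 + 13.7/7.63 + 10.8/31.1 = 67.66 d.
K_eq = L / Σ(b_i/K_i) = 41.44 / 67.66 = 0.6124 m/day.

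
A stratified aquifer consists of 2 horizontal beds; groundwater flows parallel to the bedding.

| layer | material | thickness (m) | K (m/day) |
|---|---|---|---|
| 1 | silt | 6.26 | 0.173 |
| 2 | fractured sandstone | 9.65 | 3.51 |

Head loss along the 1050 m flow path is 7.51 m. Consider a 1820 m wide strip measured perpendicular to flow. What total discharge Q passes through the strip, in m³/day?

Flow is parallel to layering, so each bed carries its own Darcy discharge and the transmissivities add.
Σ(K_i·b_i) = 0.173×6.26 + 3.51×9.65 = 34.95 m²/day.
Hydraulic gradient i = Δh / L = 7.51 / 1050 = 0.007152.
Q = Σ(K_i·b_i) · W · i = 34.95 × 1820 × 0.007152 = 455.0 m³/day.

455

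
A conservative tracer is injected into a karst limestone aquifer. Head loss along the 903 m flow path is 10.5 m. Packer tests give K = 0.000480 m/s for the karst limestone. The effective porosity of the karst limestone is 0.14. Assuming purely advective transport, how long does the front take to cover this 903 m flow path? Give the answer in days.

Convert K: 0.000480 m/s × 86400 = 41.47 m/day.
Hydraulic gradient i = Δh / L = 10.5 / 903 = 0.01163.
Darcy flux q = K · i = 41.47 × 0.01163 = 0.4822 m/day.
Seepage velocity v = q / n_e = 0.4822 / 0.14 = 3.445 m/day.
Travel time t = L / v = 903 / 3.445 = 262.2 days.

262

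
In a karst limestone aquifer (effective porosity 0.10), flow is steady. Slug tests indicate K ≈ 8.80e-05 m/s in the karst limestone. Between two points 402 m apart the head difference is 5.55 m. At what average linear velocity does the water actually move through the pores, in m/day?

1.05

Convert K: 8.80e-05 m/s × 86400 = 7.603 m/day.
Hydraulic gradient i = Δh / L = 5.55 / 402 = 0.01381.
Darcy flux q = K · i = 7.603 × 0.01381 = 0.1050 m/day.
Seepage velocity v = q / n_e = 0.1050 / 0.10 = 1.050 m/day.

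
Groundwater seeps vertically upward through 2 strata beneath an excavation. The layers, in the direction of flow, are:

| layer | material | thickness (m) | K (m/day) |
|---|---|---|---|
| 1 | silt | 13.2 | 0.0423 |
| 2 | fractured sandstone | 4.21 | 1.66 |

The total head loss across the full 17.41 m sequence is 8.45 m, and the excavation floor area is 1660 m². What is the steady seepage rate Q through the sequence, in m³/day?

44.6

Flow is perpendicular to layering, so the layers act in series and the equivalent K is the thickness-weighted harmonic mean.
Total thickness L = 13.2 + 4.21 = 17.41 m.
Σ(b_i/K_i) = 13.2/0.0423 + 4.21/1.66 = 314.6 d.
K_eq = L / Σ(b_i/K_i) = 17.41 / 314.6 = 0.05534 m/day.
Q = K_eq · A · (Δh/L) = 0.05534 × 1660 × (8.45/17.41) = 44.59 m³/day.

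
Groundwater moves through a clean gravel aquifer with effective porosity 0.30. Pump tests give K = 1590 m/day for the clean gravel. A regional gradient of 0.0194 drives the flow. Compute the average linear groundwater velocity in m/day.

Hydraulic gradient i = 0.0194.
Darcy flux q = K · i = 1590 × 0.01940 = 30.85 m/day.
Seepage velocity v = q / n_e = 30.85 / 0.30 = 102.8 m/day.

103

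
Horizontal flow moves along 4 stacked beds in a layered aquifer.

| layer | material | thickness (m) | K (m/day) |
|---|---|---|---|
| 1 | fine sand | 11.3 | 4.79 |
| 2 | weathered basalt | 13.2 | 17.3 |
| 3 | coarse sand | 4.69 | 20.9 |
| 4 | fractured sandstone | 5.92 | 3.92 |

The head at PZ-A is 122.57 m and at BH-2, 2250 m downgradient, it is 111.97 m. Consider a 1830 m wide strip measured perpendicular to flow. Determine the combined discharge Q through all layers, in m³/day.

Flow is parallel to layering, so each bed carries its own Darcy discharge and the transmissivities add.
Σ(K_i·b_i) = 4.79×11.3 + 17.3×13.2 + 20.9×4.69 + 3.92×5.92 = 403.7 m²/day.
Hydraulic gradient i = (122.57 − 111.97) / 2250 = 10.6 / 2250 = 0.004711.
Q = Σ(K_i·b_i) · W · i = 403.7 × 1830 × 0.004711 = 3481 m³/day.

3480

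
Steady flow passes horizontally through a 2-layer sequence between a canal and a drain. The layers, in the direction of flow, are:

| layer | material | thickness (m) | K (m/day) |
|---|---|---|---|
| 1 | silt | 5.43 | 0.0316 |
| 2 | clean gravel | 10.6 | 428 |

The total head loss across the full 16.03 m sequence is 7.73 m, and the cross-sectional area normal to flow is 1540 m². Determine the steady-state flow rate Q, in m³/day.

69.3

Flow is perpendicular to layering, so the layers act in series and the equivalent K is the thickness-weighted harmonic mean.
Total thickness L = 5.43 + 10.6 = 16.03 m.
Σ(b_i/K_i) = 5.43/0.0316 + 10.6/428 = 171.9 d.
K_eq = L / Σ(b_i/K_i) = 16.03 / 171.9 = 0.09327 m/day.
Q = K_eq · A · (Δh/L) = 0.09327 × 1540 × (7.73/16.03) = 69.27 m³/day.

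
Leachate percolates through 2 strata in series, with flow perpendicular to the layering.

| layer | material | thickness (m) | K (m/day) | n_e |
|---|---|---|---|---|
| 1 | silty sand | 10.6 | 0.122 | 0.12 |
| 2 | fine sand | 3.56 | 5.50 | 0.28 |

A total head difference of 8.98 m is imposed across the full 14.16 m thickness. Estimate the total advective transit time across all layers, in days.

With flow normal to the layers, continuity requires the same specific discharge q through every layer.
Σ(b_i/K_i) = 10.6/0.122 + 3.56/5.50 = 87.53 d.
q = Δh / Σ(b_i/K_i) = 8.98 / 87.53 = 0.1026 m/day.
In each layer the seepage velocity is v_i = q/n_i, so the layer transit time is t_i = b_i·n_i / q:
  layer 1 (silty sand): t_1 = 10.6 × 0.12 / 0.1026 = 12.40 d
  layer 2 (fine sand): t_2 = 3.56 × 0.28 / 0.1026 = 9.716 d
Total t = Σ t_i = 22.12 days.

22.1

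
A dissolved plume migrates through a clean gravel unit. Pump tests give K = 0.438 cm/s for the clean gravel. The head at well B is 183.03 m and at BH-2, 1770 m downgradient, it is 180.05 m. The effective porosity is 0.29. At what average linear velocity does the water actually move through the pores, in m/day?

2.20

Convert K: 0.438 cm/s × 864 = 378.4 m/day.
Hydraulic gradient i = (183.03 − 180.05) / 1770 = 2.98 / 1770 = 0.001684.
Darcy flux q = K · i = 378.4 × 0.001684 = 0.6371 m/day.
Seepage velocity v = q / n_e = 0.6371 / 0.29 = 2.197 m/day.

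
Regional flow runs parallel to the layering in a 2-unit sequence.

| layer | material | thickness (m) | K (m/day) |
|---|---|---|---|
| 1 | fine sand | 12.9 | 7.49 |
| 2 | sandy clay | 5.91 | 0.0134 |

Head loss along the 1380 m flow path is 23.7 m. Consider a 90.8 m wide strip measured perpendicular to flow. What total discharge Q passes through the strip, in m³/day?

Flow is parallel to layering, so each bed carries its own Darcy discharge and the transmissivities add.
Σ(K_i·b_i) = 7.49×12.9 + 0.0134×5.91 = 96.70 m²/day.
Hydraulic gradient i = Δh / L = 23.7 / 1380 = 0.01717.
Q = Σ(K_i·b_i) · W · i = 96.70 × 90.8 × 0.01717 = 150.8 m³/day.

151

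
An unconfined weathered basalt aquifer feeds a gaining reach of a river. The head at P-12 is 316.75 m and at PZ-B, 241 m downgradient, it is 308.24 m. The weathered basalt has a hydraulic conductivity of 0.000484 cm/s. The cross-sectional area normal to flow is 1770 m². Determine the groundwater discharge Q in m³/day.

26.1

Convert K: 0.000484 cm/s × 864 = 0.4182 m/day.
Hydraulic gradient i = (316.75 − 308.24) / 241 = 8.51 / 241 = 0.03531.
Darcy's law: Q = K · A · i = 0.4182 × 1770 × 0.03531 = 26.14 m³/day.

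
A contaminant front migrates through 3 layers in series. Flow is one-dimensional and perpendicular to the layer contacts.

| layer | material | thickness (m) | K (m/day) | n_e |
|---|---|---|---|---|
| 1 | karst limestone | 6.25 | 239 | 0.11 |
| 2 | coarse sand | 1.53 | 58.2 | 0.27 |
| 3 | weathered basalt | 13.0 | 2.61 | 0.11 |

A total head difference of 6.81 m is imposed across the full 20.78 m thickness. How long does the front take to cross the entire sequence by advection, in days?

1.87

With flow normal to the layers, continuity requires the same specific discharge q through every layer.
Σ(b_i/K_i) = 6.25/239 + 1.53/58.2 + 13.0/2.61 = 5.033 d.
q = Δh / Σ(b_i/K_i) = 6.81 / 5.033 = 1.353 m/day.
In each layer the seepage velocity is v_i = q/n_i, so the layer transit time is t_i = b_i·n_i / q:
  layer 1 (karst limestone): t_1 = 6.25 × 0.11 / 1.353 = 0.5081 d
  layer 2 (coarse sand): t_2 = 1.53 × 0.27 / 1.353 = 0.3053 d
  layer 3 (weathered basalt): t_3 = 13.0 × 0.11 / 1.353 = 1.057 d
Total t = Σ t_i = 1.870 days.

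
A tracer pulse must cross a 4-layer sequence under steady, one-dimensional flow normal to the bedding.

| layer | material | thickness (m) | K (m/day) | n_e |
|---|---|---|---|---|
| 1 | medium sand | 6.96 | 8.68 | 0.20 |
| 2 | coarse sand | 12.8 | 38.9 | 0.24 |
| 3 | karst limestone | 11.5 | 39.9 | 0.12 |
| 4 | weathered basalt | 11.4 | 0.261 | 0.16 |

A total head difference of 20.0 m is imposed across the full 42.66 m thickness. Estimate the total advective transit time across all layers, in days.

17.3

With flow normal to the layers, continuity requires the same specific discharge q through every layer.
Σ(b_i/K_i) = 6.96/8.68 + 12.8/38.9 + 11.5/39.9 + 11.4/0.261 = 45.10 d.
q = Δh / Σ(b_i/K_i) = 20.0 / 45.10 = 0.4435 m/day.
In each layer the seepage velocity is v_i = q/n_i, so the layer transit time is t_i = b_i·n_i / q:
  layer 1 (medium sand): t_1 = 6.96 × 0.20 / 0.4435 = 3.139 d
  layer 2 (coarse sand): t_2 = 12.8 × 0.24 / 0.4435 = 6.927 d
  layer 3 (karst limestone): t_3 = 11.5 × 0.12 / 0.4435 = 3.112 d
  layer 4 (weathered basalt): t_4 = 11.4 × 0.16 / 0.4435 = 4.113 d
Total t = Σ t_i = 17.29 days.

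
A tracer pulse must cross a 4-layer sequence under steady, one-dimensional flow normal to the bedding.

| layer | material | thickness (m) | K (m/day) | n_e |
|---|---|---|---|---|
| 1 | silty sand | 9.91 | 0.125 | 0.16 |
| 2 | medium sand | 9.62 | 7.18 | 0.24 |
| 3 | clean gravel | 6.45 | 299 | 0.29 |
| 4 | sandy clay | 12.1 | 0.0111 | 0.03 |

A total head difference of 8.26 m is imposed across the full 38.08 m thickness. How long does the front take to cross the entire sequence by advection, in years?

With flow normal to the layers, continuity requires the same specific discharge q through every layer.
Σ(b_i/K_i) = 9.91/0.125 + 9.62/7.18 + 6.45/299 + 12.1/0.0111 = 1171 d.
q = Δh / Σ(b_i/K_i) = 8.26 / 1171 = 0.007055 m/day.
In each layer the seepage velocity is v_i = q/n_i, so the layer transit time is t_i = b_i·n_i / q:
  layer 1 (silty sand): t_1 = 9.91 × 0.16 / 0.007055 = 224.7 d
  layer 2 (medium sand): t_2 = 9.62 × 0.24 / 0.007055 = 327.2 d
  layer 3 (clean gravel): t_3 = 6.45 × 0.29 / 0.007055 = 265.1 d
  layer 4 (sandy clay): t_4 = 12.1 × 0.03 / 0.007055 = 51.45 d
Total t = Σ t_i = 868.5 days = 2.378 years.

2.38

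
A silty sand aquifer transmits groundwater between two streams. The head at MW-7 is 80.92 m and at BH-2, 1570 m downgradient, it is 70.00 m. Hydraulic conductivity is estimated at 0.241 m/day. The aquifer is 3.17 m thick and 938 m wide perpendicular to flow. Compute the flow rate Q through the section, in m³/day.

Cross-sectional area A = 938 × 3.17 = 2973 m².
Hydraulic gradient i = (80.92 − 70.00) / 1570 = 10.92 / 1570 = 0.006955.
Darcy's law: Q = K · A · i = 0.2410 × 2973 × 0.006955 = 4.984 m³/day.

4.98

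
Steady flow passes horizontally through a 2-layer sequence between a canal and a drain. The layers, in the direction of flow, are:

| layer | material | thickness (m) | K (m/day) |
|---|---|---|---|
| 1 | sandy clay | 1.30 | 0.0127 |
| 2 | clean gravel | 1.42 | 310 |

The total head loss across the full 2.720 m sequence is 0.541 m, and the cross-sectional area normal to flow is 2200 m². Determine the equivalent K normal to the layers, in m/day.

0.0266

Flow is perpendicular to layering, so the layers act in series and the equivalent K is the thickness-weighted harmonic mean.
Total thickness L = 1.30 + 1.42 = 2.720 m.
Σ(b_i/K_i) = 1.30/0.0127 + 1.42/310 = 102.4 d.
K_eq = L / Σ(b_i/K_i) = 2.720 / 102.4 = 0.02657 m/day.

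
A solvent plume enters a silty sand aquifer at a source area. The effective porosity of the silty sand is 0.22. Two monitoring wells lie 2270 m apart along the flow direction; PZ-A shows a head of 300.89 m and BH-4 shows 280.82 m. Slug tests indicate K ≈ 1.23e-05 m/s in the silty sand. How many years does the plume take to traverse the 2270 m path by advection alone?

146

Convert K: 1.23e-05 m/s × 86400 = 1.063 m/day.
Hydraulic gradient i = (300.89 − 280.82) / 2270 = 20.07 / 2270 = 0.008841.
Darcy flux q = K · i = 1.063 × 0.008841 = 0.009396 m/day.
Seepage velocity v = q / n_e = 0.009396 / 0.22 = 0.04271 m/day.
Travel time t = L / v = 2270 / 0.04271 = 53151 days = 145.5 years.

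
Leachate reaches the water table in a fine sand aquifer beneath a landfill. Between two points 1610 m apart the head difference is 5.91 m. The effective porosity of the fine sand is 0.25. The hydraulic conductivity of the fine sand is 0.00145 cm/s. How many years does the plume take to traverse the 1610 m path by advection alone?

Convert K: 0.00145 cm/s × 864 = 1.253 m/day.
Hydraulic gradient i = Δh / L = 5.91 / 1610 = 0.003671.
Darcy flux q = K · i = 1.253 × 0.003671 = 0.004599 m/day.
Seepage velocity v = q / n_e = 0.004599 / 0.25 = 0.01840 m/day.
Travel time t = L / v = 1610 / 0.01840 = 87523 days = 239.6 years.

240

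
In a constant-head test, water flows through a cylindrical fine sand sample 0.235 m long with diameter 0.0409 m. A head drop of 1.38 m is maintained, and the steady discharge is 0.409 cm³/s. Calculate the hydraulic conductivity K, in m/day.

4.58

Cross-sectional area A = π·(d/2)² = π × (0.0409/2)² = 0.001314 m².
Convert discharge: 0.409 cm³/s = 4.090e-07 m³/s.
Darcy's law rearranged: K = Q·L / (A·Δh) = 4.090e-07 × 0.235 / (0.001314 × 1.38) = 5.301e-05 m/s = 4.580 m/day.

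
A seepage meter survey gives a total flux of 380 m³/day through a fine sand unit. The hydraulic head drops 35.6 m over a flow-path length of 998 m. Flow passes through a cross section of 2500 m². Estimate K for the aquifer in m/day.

4.26

Hydraulic gradient i = Δh / L = 35.6 / 998 = 0.03567.
From Q = K·A·i, K = Q / (A·i) = 380 / (2500 × 0.03567) = 4.261 m/day.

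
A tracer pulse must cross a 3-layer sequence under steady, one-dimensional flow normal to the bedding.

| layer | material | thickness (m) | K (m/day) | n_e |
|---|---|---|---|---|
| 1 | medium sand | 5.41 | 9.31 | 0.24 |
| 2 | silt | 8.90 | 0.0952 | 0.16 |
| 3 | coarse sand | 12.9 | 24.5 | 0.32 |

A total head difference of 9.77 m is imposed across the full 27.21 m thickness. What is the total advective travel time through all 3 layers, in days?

With flow normal to the layers, continuity requires the same specific discharge q through every layer.
Σ(b_i/K_i) = 5.41/9.31 + 8.90/0.0952 + 12.9/24.5 = 94.60 d.
q = Δh / Σ(b_i/K_i) = 9.77 / 94.60 = 0.1033 m/day.
In each layer the seepage velocity is v_i = q/n_i, so the layer transit time is t_i = b_i·n_i / q:
  layer 1 (medium sand): t_1 = 5.41 × 0.24 / 0.1033 = 12.57 d
  layer 2 (silt): t_2 = 8.90 × 0.16 / 0.1033 = 13.79 d
  layer 3 (coarse sand): t_3 = 12.9 × 0.32 / 0.1033 = 39.97 d
Total t = Σ t_i = 66.33 days.

66.3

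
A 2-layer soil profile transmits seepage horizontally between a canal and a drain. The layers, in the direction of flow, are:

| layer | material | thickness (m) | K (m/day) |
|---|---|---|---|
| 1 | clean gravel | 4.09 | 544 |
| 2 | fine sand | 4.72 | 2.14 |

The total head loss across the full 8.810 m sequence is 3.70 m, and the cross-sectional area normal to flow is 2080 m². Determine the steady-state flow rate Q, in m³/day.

3480

Flow is perpendicular to layering, so the layers act in series and the equivalent K is the thickness-weighted harmonic mean.
Total thickness L = 4.09 + 4.72 = 8.810 m.
Σ(b_i/K_i) = 4.09/544 + 4.72/2.14 = 2.213 d.
K_eq = L / Σ(b_i/K_i) = 8.810 / 2.213 = 3.981 m/day.
Q = K_eq · A · (Δh/L) = 3.981 × 2080 × (3.70/8.810) = 3477 m³/day.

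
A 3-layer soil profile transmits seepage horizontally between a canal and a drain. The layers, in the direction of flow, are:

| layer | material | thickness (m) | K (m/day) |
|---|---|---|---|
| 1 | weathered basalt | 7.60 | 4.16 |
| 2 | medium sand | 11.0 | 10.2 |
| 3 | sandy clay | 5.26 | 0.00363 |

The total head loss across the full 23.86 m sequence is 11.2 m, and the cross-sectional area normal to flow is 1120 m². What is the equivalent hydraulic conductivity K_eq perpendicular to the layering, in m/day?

Flow is perpendicular to layering, so the layers act in series and the equivalent K is the thickness-weighted harmonic mean.
Total thickness L = 7.60 + 11.0 + 5.26 = 23.86 m.
Σ(b_i/K_i) = 7.60/4.16 + 11.0/10.2 + 5.26/0.00363 = 1452 d.
K_eq = L / Σ(b_i/K_i) = 23.86 / 1452 = 0.01643 m/day.

0.0164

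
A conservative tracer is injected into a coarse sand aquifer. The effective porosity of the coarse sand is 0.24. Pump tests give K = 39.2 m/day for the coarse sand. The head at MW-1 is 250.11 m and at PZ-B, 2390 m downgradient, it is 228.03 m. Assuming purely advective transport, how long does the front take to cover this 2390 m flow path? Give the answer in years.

Hydraulic gradient i = (250.11 − 228.03) / 2390 = 22.08 / 2390 = 0.009238.
Darcy flux q = K · i = 39.20 × 0.009238 = 0.3621 m/day.
Seepage velocity v = q / n_e = 0.3621 / 0.24 = 1.509 m/day.
Travel time t = L / v = 2390 / 1.509 = 1584 days = 4.336 years.

4.34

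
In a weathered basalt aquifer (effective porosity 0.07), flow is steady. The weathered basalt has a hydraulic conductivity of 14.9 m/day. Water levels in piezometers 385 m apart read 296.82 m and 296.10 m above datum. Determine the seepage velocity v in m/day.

0.398

Hydraulic gradient i = (296.82 − 296.10) / 385 = 0.72 / 385 = 0.001870.
Darcy flux q = K · i = 14.90 × 0.001870 = 0.02786 m/day.
Seepage velocity v = q / n_e = 0.02786 / 0.07 = 0.3981 m/day.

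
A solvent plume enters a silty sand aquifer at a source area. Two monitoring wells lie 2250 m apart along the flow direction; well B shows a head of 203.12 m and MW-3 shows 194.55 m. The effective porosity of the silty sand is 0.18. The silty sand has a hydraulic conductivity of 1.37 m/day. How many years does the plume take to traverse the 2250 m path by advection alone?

Hydraulic gradient i = (203.12 − 194.55) / 2250 = 8.57 / 2250 = 0.003809.
Darcy flux q = K · i = 1.370 × 0.003809 = 0.005218 m/day.
Seepage velocity v = q / n_e = 0.005218 / 0.18 = 0.02899 m/day.
Travel time t = L / v = 2250 / 0.02899 = 77613 days = 212.5 years.

212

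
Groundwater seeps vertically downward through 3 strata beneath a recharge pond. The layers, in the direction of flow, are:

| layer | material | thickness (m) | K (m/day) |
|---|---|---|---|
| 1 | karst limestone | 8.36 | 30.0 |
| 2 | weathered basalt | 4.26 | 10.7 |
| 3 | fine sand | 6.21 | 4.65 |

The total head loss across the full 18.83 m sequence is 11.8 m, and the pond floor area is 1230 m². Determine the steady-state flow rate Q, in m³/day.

7210

Flow is perpendicular to layering, so the layers act in series and the equivalent K is the thickness-weighted harmonic mean.
Total thickness L = 8.36 + 4.26 + 6.21 = 18.83 m.
Σ(b_i/K_i) = 8.36/30.0 + 4.26/10.7 + 6.21/4.65 = 2.012 d.
K_eq = L / Σ(b_i/K_i) = 18.83 / 2.012 = 9.358 m/day.
Q = K_eq · A · (Δh/L) = 9.358 × 1230 × (11.8/18.83) = 7213 m³/day.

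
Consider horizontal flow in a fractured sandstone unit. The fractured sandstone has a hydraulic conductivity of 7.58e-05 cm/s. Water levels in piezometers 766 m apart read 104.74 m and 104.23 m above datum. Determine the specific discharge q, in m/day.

Convert K: 7.58e-05 cm/s × 864 = 0.06549 m/day.
Hydraulic gradient i = (104.74 − 104.23) / 766 = 0.51 / 766 = 0.0006658.
Specific discharge q = K · i = 0.06549 × 0.0006658 = 4.360e-05 m/day.

4.36e-05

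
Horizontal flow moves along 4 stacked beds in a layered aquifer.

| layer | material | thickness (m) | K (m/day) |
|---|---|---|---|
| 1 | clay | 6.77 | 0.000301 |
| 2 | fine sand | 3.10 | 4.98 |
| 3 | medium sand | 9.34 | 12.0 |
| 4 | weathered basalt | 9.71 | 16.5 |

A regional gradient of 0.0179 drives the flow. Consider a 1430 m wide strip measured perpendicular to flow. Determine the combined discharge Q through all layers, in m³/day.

7370

Flow is parallel to layering, so each bed carries its own Darcy discharge and the transmissivities add.
Σ(K_i·b_i) = 0.000301×6.77 + 4.98×3.10 + 12.0×9.34 + 16.5×9.71 = 287.7 m²/day.
Hydraulic gradient i = 0.0179.
Q = Σ(K_i·b_i) · W · i = 287.7 × 1430 × 0.01790 = 7365 m³/day.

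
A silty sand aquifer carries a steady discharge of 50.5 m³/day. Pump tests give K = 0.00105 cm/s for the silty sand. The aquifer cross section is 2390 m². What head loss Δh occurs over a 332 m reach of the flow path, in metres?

7.73

Convert K: 0.00105 cm/s × 864 = 0.9072 m/day.
From Q = K·A·i, i = Q / (K·A) = 50.5 / (0.9072 × 2390) = 0.02329.
Head loss Δh = i · L = 0.02329 × 332 = 7.733 m.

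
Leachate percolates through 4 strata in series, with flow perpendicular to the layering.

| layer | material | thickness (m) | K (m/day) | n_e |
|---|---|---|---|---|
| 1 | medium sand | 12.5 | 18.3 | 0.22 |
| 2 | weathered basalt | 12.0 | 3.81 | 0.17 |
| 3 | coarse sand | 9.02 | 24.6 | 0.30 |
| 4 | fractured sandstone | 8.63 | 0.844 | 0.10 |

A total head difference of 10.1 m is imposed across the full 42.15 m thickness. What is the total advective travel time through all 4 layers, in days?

11.9

With flow normal to the layers, continuity requires the same specific discharge q through every layer.
Σ(b_i/K_i) = 12.5/18.3 + 12.0/3.81 + 9.02/24.6 + 8.63/0.844 = 14.42 d.
q = Δh / Σ(b_i/K_i) = 10.1 / 14.42 = 0.7002 m/day.
In each layer the seepage velocity is v_i = q/n_i, so the layer transit time is t_i = b_i·n_i / q:
  layer 1 (medium sand): t_1 = 12.5 × 0.22 / 0.7002 = 3.927 d
  layer 2 (weathered basalt): t_2 = 12.0 × 0.17 / 0.7002 = 2.913 d
  layer 3 (coarse sand): t_3 = 9.02 × 0.30 / 0.7002 = 3.865 d
  layer 4 (fractured sandstone): t_4 = 8.63 × 0.10 / 0.7002 = 1.233 d
Total t = Σ t_i = 11.94 days.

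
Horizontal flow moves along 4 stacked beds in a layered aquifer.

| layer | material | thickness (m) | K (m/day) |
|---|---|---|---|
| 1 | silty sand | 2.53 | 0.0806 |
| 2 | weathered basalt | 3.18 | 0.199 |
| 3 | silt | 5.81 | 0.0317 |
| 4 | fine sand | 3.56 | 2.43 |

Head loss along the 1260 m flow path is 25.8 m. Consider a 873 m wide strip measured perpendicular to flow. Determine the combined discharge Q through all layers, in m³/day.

173

Flow is parallel to layering, so each bed carries its own Darcy discharge and the transmissivities add.
Σ(K_i·b_i) = 0.0806×2.53 + 0.199×3.18 + 0.0317×5.81 + 2.43×3.56 = 9.672 m²/day.
Hydraulic gradient i = Δh / L = 25.8 / 1260 = 0.02048.
Q = Σ(K_i·b_i) · W · i = 9.672 × 873 × 0.02048 = 172.9 m³/day.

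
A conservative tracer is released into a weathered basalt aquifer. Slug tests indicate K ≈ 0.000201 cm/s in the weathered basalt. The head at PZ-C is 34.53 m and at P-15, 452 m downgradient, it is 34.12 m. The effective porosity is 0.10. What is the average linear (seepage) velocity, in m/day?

Convert K: 0.000201 cm/s × 864 = 0.1737 m/day.
Hydraulic gradient i = (34.53 − 34.12) / 452 = 0.41 / 452 = 0.0009071.
Darcy flux q = K · i = 0.1737 × 0.0009071 = 0.0001575 m/day.
Seepage velocity v = q / n_e = 0.0001575 / 0.10 = 0.001575 m/day.

0.00158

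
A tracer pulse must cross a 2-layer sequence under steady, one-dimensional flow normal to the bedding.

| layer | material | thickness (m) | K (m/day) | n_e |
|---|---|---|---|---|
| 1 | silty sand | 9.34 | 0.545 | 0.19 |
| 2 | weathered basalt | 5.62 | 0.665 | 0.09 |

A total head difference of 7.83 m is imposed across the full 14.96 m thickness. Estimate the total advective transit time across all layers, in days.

7.45

With flow normal to the layers, continuity requires the same specific discharge q through every layer.
Σ(b_i/K_i) = 9.34/0.545 + 5.62/0.665 = 25.59 d.
q = Δh / Σ(b_i/K_i) = 7.83 / 25.59 = 0.3060 m/day.
In each layer the seepage velocity is v_i = q/n_i, so the layer transit time is t_i = b_i·n_i / q:
  layer 1 (silty sand): t_1 = 9.34 × 0.19 / 0.3060 = 5.799 d
  layer 2 (weathered basalt): t_2 = 5.62 × 0.09 / 0.3060 = 1.653 d
Total t = Σ t_i = 7.452 days.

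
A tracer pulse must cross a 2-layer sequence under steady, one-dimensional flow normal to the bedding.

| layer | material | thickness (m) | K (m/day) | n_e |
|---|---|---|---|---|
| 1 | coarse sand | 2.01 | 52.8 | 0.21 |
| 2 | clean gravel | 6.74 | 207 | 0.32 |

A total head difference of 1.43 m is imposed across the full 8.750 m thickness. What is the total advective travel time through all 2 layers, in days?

0.127

With flow normal to the layers, continuity requires the same specific discharge q through every layer.
Σ(b_i/K_i) = 2.01/52.8 + 6.74/207 = 0.07063 d.
q = Δh / Σ(b_i/K_i) = 1.43 / 0.07063 = 20.25 m/day.
In each layer the seepage velocity is v_i = q/n_i, so the layer transit time is t_i = b_i·n_i / q:
  layer 1 (coarse sand): t_1 = 2.01 × 0.21 / 20.25 = 0.02085 d
  layer 2 (clean gravel): t_2 = 6.74 × 0.32 / 20.25 = 0.1065 d
Total t = Σ t_i = 0.1274 days.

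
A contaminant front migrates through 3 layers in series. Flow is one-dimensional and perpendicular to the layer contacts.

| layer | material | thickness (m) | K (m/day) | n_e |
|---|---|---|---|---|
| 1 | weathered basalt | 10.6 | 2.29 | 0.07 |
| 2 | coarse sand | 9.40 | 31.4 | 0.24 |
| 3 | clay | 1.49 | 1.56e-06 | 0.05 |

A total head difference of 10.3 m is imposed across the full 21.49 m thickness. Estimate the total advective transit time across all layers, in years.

780

With flow normal to the layers, continuity requires the same specific discharge q through every layer.
Σ(b_i/K_i) = 10.6/2.29 + 9.40/31.4 + 1.49/1.56e-06 = 9.551e+05 d.
q = Δh / Σ(b_i/K_i) = 10.3 / 9.551e+05 = 1.078e-05 m/day.
In each layer the seepage velocity is v_i = q/n_i, so the layer transit time is t_i = b_i·n_i / q:
  layer 1 (weathered basalt): t_1 = 10.6 × 0.07 / 1.078e-05 = 68807 d
  layer 2 (coarse sand): t_2 = 9.40 × 0.24 / 1.078e-05 = 2.092e+05 d
  layer 3 (clay): t_3 = 1.49 × 0.05 / 1.078e-05 = 6908 d
Total t = Σ t_i = 2.849e+05 days = 780.1 years.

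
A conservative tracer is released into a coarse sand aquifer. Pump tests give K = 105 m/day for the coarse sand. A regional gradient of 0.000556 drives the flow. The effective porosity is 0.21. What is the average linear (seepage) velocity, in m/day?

Hydraulic gradient i = 0.000556.
Darcy flux q = K · i = 105.0 × 0.0005560 = 0.05838 m/day.
Seepage velocity v = q / n_e = 0.05838 / 0.21 = 0.2780 m/day.

0.278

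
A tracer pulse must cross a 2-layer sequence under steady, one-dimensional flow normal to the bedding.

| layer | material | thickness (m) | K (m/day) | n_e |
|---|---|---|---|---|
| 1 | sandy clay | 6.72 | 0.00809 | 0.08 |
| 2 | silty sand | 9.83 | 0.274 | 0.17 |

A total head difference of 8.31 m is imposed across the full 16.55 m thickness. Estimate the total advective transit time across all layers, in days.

230

With flow normal to the layers, continuity requires the same specific discharge q through every layer.
Σ(b_i/K_i) = 6.72/0.00809 + 9.83/0.274 = 866.5 d.
q = Δh / Σ(b_i/K_i) = 8.31 / 866.5 = 0.009590 m/day.
In each layer the seepage velocity is v_i = q/n_i, so the layer transit time is t_i = b_i·n_i / q:
  layer 1 (sandy clay): t_1 = 6.72 × 0.08 / 0.009590 = 56.06 d
  layer 2 (silty sand): t_2 = 9.83 × 0.17 / 0.009590 = 174.3 d
Total t = Σ t_i = 230.3 days.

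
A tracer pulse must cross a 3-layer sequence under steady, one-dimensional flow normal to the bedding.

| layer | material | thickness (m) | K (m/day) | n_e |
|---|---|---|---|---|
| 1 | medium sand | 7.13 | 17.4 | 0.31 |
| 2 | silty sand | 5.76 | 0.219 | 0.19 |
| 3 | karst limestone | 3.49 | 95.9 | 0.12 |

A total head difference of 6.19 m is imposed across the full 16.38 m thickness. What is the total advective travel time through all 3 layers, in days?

With flow normal to the layers, continuity requires the same specific discharge q through every layer.
Σ(b_i/K_i) = 7.13/17.4 + 5.76/0.219 + 3.49/95.9 = 26.75 d.
q = Δh / Σ(b_i/K_i) = 6.19 / 26.75 = 0.2314 m/day.
In each layer the seepage velocity is v_i = q/n_i, so the layer transit time is t_i = b_i·n_i / q:
  layer 1 (medium sand): t_1 = 7.13 × 0.31 / 0.2314 = 9.551 d
  layer 2 (silty sand): t_2 = 5.76 × 0.19 / 0.2314 = 4.729 d
  layer 3 (karst limestone): t_3 = 3.49 × 0.12 / 0.2314 = 1.810 d
Total t = Σ t_i = 16.09 days.

16.1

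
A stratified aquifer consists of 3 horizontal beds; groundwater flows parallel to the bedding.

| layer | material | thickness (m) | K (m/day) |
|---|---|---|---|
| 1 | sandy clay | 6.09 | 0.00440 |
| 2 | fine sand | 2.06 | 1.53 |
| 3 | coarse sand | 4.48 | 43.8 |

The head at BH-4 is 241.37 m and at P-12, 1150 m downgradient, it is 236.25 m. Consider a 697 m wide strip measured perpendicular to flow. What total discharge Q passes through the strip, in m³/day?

Flow is parallel to layering, so each bed carries its own Darcy discharge and the transmissivities add.
Σ(K_i·b_i) = 0.00440×6.09 + 1.53×2.06 + 43.8×4.48 = 199.4 m²/day.
Hydraulic gradient i = (241.37 − 236.25) / 1150 = 5.12 / 1150 = 0.004452.
Q = Σ(K_i·b_i) · W · i = 199.4 × 697 × 0.004452 = 618.8 m³/day.

619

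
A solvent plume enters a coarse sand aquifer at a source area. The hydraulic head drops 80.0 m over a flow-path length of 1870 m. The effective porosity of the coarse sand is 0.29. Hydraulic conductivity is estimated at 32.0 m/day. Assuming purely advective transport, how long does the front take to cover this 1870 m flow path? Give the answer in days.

396

Hydraulic gradient i = Δh / L = 80.0 / 1870 = 0.04278.
Darcy flux q = K · i = 32.00 × 0.04278 = 1.369 m/day.
Seepage velocity v = q / n_e = 1.369 / 0.29 = 4.721 m/day.
Travel time t = L / v = 1870 / 4.721 = 396.1 days.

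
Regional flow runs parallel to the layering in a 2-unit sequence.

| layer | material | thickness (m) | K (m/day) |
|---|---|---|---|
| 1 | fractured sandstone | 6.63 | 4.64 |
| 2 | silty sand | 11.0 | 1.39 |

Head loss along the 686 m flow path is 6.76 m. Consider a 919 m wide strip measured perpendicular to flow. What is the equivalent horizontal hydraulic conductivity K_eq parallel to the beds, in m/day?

Flow is parallel to layering, so each bed carries its own Darcy discharge and the transmissivities add.
Σ(K_i·b_i) = 4.64×6.63 + 1.39×11.0 = 46.05 m²/day.
Total thickness b = 17.63 m, so K_eq = Σ(K_i·b_i)/b = 2.612 m/day.

2.61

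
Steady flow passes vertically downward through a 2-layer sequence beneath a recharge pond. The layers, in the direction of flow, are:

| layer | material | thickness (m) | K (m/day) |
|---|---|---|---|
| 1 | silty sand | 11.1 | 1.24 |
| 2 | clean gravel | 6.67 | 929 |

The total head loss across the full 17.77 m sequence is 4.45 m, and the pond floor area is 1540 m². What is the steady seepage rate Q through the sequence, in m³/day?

Flow is perpendicular to layering, so the layers act in series and the equivalent K is the thickness-weighted harmonic mean.
Total thickness L = 11.1 + 6.67 = 17.77 m.
Σ(b_i/K_i) = 11.1/1.24 + 6.67/929 = 8.959 d.
K_eq = L / Σ(b_i/K_i) = 17.77 / 8.959 = 1.984 m/day.
Q = K_eq · A · (Δh/L) = 1.984 × 1540 × (4.45/17.77) = 764.9 m³/day.

765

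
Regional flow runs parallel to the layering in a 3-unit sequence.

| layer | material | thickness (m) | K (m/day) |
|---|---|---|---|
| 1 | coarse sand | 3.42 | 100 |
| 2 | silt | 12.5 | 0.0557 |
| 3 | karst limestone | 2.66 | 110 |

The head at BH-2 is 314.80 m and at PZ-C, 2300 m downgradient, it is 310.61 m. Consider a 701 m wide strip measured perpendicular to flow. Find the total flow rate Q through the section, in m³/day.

Flow is parallel to layering, so each bed carries its own Darcy discharge and the transmissivities add.
Σ(K_i·b_i) = 100×3.42 + 0.0557×12.5 + 110×2.66 = 635.3 m²/day.
Hydraulic gradient i = (314.80 − 310.61) / 2300 = 4.19 / 2300 = 0.001822.
Q = Σ(K_i·b_i) · W · i = 635.3 × 701 × 0.001822 = 811.3 m³/day.

811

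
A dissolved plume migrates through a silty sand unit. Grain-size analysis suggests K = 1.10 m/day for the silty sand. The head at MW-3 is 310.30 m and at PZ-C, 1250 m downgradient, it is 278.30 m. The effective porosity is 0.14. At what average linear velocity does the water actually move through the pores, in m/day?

0.201

Hydraulic gradient i = (310.30 − 278.30) / 1250 = 32 / 1250 = 0.02560.
Darcy flux q = K · i = 1.100 × 0.02560 = 0.02816 m/day.
Seepage velocity v = q / n_e = 0.02816 / 0.14 = 0.2011 m/day.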